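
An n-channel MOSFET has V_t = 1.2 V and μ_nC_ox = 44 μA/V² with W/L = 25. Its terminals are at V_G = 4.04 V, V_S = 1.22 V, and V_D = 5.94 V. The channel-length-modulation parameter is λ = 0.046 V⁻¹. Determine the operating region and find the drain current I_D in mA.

V_GS = V_G − V_S = 4.04 − 1.22 = 2.82 V; V_DS = V_D − V_S = 5.94 − 1.22 = 4.72 V.
k_n = μ_nC_ox · (W/L) = 1.1 mA/V².
V_ov = V_GS − V_t = 2.82 − 1.2 = 1.62 V.
Since V_DS = 4.72 V ≥ V_ov = 1.62 V, the device is in saturation.
I_D = ½ k_n V_ov² (1 + λ V_DS) = 0.5 × 1.1 × 1.62² × (1 + 0.046 × 4.72) = 1.76 mA.

Saturation; I_D = 1.76 mA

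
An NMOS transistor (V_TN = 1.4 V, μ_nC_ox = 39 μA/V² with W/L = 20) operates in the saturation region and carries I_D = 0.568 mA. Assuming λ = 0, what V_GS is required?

V_GS = 2.61 V

k_n = μ_nC_ox · (W/L) = 0.78 mA/V².
In saturation I_D = ½ k_n (V_GS − V_TN)², so V_GS − V_TN = √(2 I_D / k_n) = √(2 × 0.568 / 0.78) = 1.21 V.
V_GS = 1.4 + 1.21 = 2.61 V.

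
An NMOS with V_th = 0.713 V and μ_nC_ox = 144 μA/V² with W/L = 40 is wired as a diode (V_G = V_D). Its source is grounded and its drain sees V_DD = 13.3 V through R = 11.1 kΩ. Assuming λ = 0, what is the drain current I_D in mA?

With gate tied to drain, V_GS = V_DS ≥ V_GS − V_th, so the device is in saturation.
k_n = μ_nC_ox · (W/L) = 5.76 mA/V².
KCL at the drain: ½ k_n (V_GS − V_th)² = (V_DD − V_GS)/R.
Let x = V_GS − 0.713. Then 32 x² + x − 12.59 = 0, giving x = 0.612 V (positive root), so V_GS = 1.33 V.
I_D = (V_DD − V_GS)/R = (13.3 − 1.33) / 11.1 = 1.08 mA.

I_D = 1.08 mA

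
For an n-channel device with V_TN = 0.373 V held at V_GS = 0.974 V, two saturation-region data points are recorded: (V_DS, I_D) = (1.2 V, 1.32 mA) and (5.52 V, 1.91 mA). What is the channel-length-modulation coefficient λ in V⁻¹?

With V_GS fixed, I_D ∝ (1 + λ V_DS) in saturation, so I_D2/I_D1 = (1 + λ V_DS2)/(1 + λ V_DS1).
1.91/1.32 = 1.447 = (1 + 5.52 λ)/(1 + 1.2 λ).
Solving: λ (I_D1 V_DS2 − I_D2 V_DS1) = I_D2 − I_D1, so λ = (1.91 − 1.32) / (1.32 × 5.52 − 1.91 × 1.2) = 0.59 / 4.99 = 0.118 V⁻¹.

λ = 0.118 V⁻¹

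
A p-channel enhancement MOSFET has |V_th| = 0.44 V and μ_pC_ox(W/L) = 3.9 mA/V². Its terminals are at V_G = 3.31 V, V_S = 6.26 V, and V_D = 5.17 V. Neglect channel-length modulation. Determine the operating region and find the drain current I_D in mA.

V_SG = V_S − V_G = 6.26 − 3.31 = 2.95 V; V_SD = V_S − V_D = 6.26 − 5.17 = 1.09 V.
V_ov = V_SG − |V_th| = 2.95 − 0.44 = 2.51 V.
Since V_SD = 1.09 V < V_ov = 2.51 V, the device is in the triode region.
I_D = k_p [V_ov · V_SD − ½ V_SD²] = 3.9 × [2.51 × 1.09 − 0.5 × 1.09²] = 8.35 mA.

Triode; I_D = 8.35 mA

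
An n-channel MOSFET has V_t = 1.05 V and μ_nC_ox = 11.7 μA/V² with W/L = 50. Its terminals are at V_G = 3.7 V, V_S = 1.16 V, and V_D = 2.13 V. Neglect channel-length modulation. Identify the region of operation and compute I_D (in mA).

V_GS = V_G − V_S = 3.7 − 1.16 = 2.54 V; V_DS = V_D − V_S = 2.13 − 1.16 = 0.97 V.
k_n = μ_nC_ox · (W/L) = 0.585 mA/V².
V_ov = V_GS − V_t = 2.54 − 1.05 = 1.49 V.
Since V_DS = 0.97 V < V_ov = 1.49 V, the device is in the triode region.
I_D = k_n [V_ov · V_DS − ½ V_DS²] = 0.585 × [1.49 × 0.97 − 0.5 × 0.97²] = 0.57 mA.

Triode; I_D = 0.570 mA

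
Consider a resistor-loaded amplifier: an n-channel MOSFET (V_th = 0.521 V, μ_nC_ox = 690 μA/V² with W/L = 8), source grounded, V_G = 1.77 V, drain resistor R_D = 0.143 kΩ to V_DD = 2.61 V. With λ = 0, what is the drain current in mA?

V_GS = V_G = 1.77 V, so V_ov = 1.77 − 0.521 = 1.25 V.
k_n = μ_nC_ox · (W/L) = 5.52 mA/V².
Assume saturation: I_D = ½ k_n V_ov² = 0.5 × 5.52 × 1.25² = 4.31 mA, giving V_DS = V_DD − I_D R_D = 2.61 − 4.31 × 0.143 = 1.99 V.
V_DS = 1.99 V ≥ V_ov = 1.25 V, confirming saturation.

I_D = 4.31 mA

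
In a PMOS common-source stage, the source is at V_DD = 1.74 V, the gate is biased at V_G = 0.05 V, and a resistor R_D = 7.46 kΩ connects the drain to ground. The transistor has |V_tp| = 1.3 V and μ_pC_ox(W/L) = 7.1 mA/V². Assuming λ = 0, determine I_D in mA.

I_D = 0.221 mA

V_SG = V_DD − V_G = 1.74 − 0.05 = 1.69 V, so V_ov = 1.69 − 1.3 = 0.39 V.
Assume saturation: I_D = ½ k_p V_ov² = 0.5 × 7.1 × 0.39² = 0.54 mA, giving V_SD = V_DD − I_D R_D = 1.74 − 0.54 × 7.46 = -2.29 V.
But -2.29 V < V_ov = 0.39 V, so the device is actually in triode.
In triode I_D = k_p[V_ov V_SD − ½ V_SD²] and I_D = (V_DD − V_SD)/R_D. Equating: 26.5 V_SD² − 21.66 V_SD + 1.74 = 0, giving V_SD = 0.0903 V (the root below V_ov).
I_D = (1.74 − 0.0903) / 7.46 = 0.221 mA.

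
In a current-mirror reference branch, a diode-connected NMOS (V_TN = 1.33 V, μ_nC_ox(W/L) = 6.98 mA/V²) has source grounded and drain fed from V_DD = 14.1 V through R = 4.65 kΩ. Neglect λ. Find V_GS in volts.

V_GS = 2.19 V

With gate tied to drain, V_GS = V_DS ≥ V_GS − V_TN, so the device is in saturation.
KCL at the drain: ½ k_n (V_GS − V_TN)² = (V_DD − V_GS)/R.
Let x = V_GS − 1.33. Then 16.2 x² + x − 12.77 = 0, giving x = 0.857 V (positive root), so V_GS = 2.19 V.
I_D = (V_DD − V_GS)/R = (14.1 − 2.19) / 4.65 = 2.56 mA.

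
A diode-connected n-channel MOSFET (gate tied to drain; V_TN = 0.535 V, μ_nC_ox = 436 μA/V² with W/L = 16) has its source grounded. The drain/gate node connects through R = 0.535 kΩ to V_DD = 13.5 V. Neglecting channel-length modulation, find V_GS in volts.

V_GS = 2.92 V

With gate tied to drain, V_GS = V_DS ≥ V_GS − V_TN, so the device is in saturation.
k_n = μ_nC_ox · (W/L) = 6.976 mA/V².
KCL at the drain: ½ k_n (V_GS − V_TN)² = (V_DD − V_GS)/R.
Let x = V_GS − 0.535. Then 1.87 x² + x − 12.96 = 0, giving x = 2.38 V (positive root), so V_GS = 2.92 V.
I_D = (V_DD − V_GS)/R = (13.5 − 2.92) / 0.535 = 19.8 mA.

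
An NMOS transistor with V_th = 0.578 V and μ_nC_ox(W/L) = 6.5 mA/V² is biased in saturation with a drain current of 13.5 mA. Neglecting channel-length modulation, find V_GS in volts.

In saturation I_D = ½ k_n (V_GS − V_th)², so V_GS − V_th = √(2 I_D / k_n) = √(2 × 13.5 / 6.5) = 2.04 V.
V_GS = 0.578 + 2.04 = 2.62 V.

V_GS = 2.62 V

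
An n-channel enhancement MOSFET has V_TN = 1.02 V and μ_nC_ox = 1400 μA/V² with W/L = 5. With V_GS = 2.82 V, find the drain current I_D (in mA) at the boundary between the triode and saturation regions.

I_D = 11.3 mA

At the boundary V_DS = V_ov = V_GS − V_TN = 2.82 − 1.02 = 1.8 V.
k_n = μ_nC_ox · (W/L) = 7 mA/V².
I_D = ½ k_n V_ov² = 0.5 × 7 × 1.8² = 11.3 mA.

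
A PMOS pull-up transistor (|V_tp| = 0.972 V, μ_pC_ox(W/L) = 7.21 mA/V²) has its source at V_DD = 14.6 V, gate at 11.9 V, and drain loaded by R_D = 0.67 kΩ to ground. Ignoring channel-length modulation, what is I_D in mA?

I_D = 10.8 mA

V_SG = V_DD − V_G = 14.6 − 11.9 = 2.7 V, so V_ov = 2.7 − 0.972 = 1.73 V.
Assume saturation: I_D = ½ k_p V_ov² = 0.5 × 7.21 × 1.73² = 10.8 mA, giving V_SD = V_DD − I_D R_D = 14.6 − 10.8 × 0.67 = 7.39 V.
V_SD = 7.39 V ≥ V_ov = 1.73 V, confirming saturation.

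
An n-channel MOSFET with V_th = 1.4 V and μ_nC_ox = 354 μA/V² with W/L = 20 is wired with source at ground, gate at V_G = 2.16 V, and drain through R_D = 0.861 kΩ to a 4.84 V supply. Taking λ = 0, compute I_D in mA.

V_GS = V_G = 2.16 V, so V_ov = 2.16 − 1.4 = 0.76 V.
k_n = μ_nC_ox · (W/L) = 7.08 mA/V².
Assume saturation: I_D = ½ k_n V_ov² = 0.5 × 7.08 × 0.76² = 2.04 mA, giving V_DS = V_DD − I_D R_D = 4.84 − 2.04 × 0.861 = 3.08 V.
V_DS = 3.08 V ≥ V_ov = 0.76 V, confirming saturation.

I_D = 2.04 mA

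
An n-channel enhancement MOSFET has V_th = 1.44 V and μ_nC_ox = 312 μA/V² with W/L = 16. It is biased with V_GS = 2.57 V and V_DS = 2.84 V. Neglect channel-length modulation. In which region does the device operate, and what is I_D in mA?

Saturation; I_D = 3.19 mA

k_n = μ_nC_ox · (W/L) = 4.992 mA/V².
V_ov = V_GS − V_th = 2.57 − 1.44 = 1.13 V.
Since V_DS = 2.84 V ≥ V_ov = 1.13 V, the device is in saturation.
I_D = ½ k_n V_ov² = 0.5 × 4.992 × 1.13² = 3.19 mA.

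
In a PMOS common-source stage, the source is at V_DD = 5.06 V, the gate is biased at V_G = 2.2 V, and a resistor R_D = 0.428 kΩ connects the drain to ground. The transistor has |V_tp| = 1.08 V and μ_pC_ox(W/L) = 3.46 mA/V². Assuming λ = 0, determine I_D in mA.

I_D = 5.48 mA

V_SG = V_DD − V_G = 5.06 − 2.2 = 2.86 V, so V_ov = 2.86 − 1.08 = 1.78 V.
Assume saturation: I_D = ½ k_p V_ov² = 0.5 × 3.46 × 1.78² = 5.48 mA, giving V_SD = V_DD − I_D R_D = 5.06 − 5.48 × 0.428 = 2.71 V.
V_SD = 2.71 V ≥ V_ov = 1.78 V, confirming saturation.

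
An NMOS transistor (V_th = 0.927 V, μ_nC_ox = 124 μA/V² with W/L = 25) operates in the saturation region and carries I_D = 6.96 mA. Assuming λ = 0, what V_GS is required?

V_GS = 3.05 V

k_n = μ_nC_ox · (W/L) = 3.1 mA/V².
In saturation I_D = ½ k_n (V_GS − V_th)², so V_GS − V_th = √(2 I_D / k_n) = √(2 × 6.96 / 3.1) = 2.12 V.
V_GS = 0.927 + 2.12 = 3.05 V.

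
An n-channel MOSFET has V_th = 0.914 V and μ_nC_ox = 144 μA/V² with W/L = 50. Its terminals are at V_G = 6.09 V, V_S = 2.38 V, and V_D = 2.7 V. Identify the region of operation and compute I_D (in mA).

Triode; I_D = 6.07 mA

V_GS = V_G − V_S = 6.09 − 2.38 = 3.71 V; V_DS = V_D − V_S = 2.7 − 2.38 = 0.32 V.
k_n = μ_nC_ox · (W/L) = 7.2 mA/V².
V_ov = V_GS − V_th = 3.71 − 0.914 = 2.8 V.
Since V_DS = 0.32 V < V_ov = 2.8 V, the device is in the triode region.
I_D = k_n [V_ov · V_DS − ½ V_DS²] = 7.2 × [2.8 × 0.32 − 0.5 × 0.32²] = 6.07 mA.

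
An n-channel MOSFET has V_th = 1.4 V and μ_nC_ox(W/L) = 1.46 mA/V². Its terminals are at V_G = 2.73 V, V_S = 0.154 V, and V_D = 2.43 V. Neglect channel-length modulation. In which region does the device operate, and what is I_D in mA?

Saturation; I_D = 1.01 mA

V_GS = V_G − V_S = 2.73 − 0.154 = 2.58 V; V_DS = V_D − V_S = 2.43 − 0.154 = 2.28 V.
V_ov = V_GS − V_th = 2.58 − 1.4 = 1.18 V.
Since V_DS = 2.28 V ≥ V_ov = 1.18 V, the device is in saturation.
I_D = ½ k_n V_ov² = 0.5 × 1.46 × 1.18² = 1.01 mA.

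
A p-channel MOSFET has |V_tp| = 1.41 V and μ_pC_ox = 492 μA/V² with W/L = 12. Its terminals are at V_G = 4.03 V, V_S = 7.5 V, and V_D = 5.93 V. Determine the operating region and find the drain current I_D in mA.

Triode; I_D = 11.8 mA

V_SG = V_S − V_G = 7.5 − 4.03 = 3.47 V; V_SD = V_S − V_D = 7.5 − 5.93 = 1.57 V.
k_p = μ_pC_ox · (W/L) = 5.904 mA/V².
V_ov = V_SG − |V_tp| = 3.47 − 1.41 = 2.06 V.
Since V_SD = 1.57 V < V_ov = 2.06 V, the device is in the triode region.
I_D = k_p [V_ov · V_SD − ½ V_SD²] = 5.904 × [2.06 × 1.57 − 0.5 × 1.57²] = 11.8 mA.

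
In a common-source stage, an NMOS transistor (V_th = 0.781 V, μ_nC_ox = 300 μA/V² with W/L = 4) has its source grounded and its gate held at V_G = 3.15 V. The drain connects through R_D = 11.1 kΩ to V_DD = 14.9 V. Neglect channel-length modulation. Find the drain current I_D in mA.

I_D = 1.30 mA

V_GS = V_G = 3.15 V, so V_ov = 3.15 − 0.781 = 2.37 V.
k_n = μ_nC_ox · (W/L) = 1.2 mA/V².
Assume saturation: I_D = ½ k_n V_ov² = 0.5 × 1.2 × 2.37² = 3.37 mA, giving V_DS = V_DD − I_D R_D = 14.9 − 3.37 × 11.1 = -22.5 V.
But -22.5 V < V_ov = 2.37 V, so the device is actually in triode.
In triode I_D = k_n[V_ov V_DS − ½ V_DS²] and I_D = (V_DD − V_DS)/R_D. Equating: 6.66 V_DS² − 32.56 V_DS + 14.9 = 0, giving V_DS = 0.511 V (the root below V_ov).
I_D = (14.9 − 0.511) / 11.1 = 1.3 mA.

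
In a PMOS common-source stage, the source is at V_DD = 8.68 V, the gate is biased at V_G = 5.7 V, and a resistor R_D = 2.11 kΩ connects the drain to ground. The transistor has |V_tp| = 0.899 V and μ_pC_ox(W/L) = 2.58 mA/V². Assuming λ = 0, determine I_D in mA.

I_D = 3.70 mA

V_SG = V_DD − V_G = 8.68 − 5.7 = 2.98 V, so V_ov = 2.98 − 0.899 = 2.08 V.
Assume saturation: I_D = ½ k_p V_ov² = 0.5 × 2.58 × 2.08² = 5.59 mA, giving V_SD = V_DD − I_D R_D = 8.68 − 5.59 × 2.11 = -3.11 V.
But -3.11 V < V_ov = 2.08 V, so the device is actually in triode.
In triode I_D = k_p[V_ov V_SD − ½ V_SD²] and I_D = (V_DD − V_SD)/R_D. Equating: 2.72 V_SD² − 12.33 V_SD + 8.68 = 0, giving V_SD = 0.872 V (the root below V_ov).
I_D = (8.68 − 0.872) / 2.11 = 3.7 mA.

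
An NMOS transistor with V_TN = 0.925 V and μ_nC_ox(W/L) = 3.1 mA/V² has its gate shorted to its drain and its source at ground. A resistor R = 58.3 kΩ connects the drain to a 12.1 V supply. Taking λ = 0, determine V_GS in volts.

With gate tied to drain, V_GS = V_DS ≥ V_GS − V_TN, so the device is in saturation.
KCL at the drain: ½ k_n (V_GS − V_TN)² = (V_DD − V_GS)/R.
Let x = V_GS − 0.925. Then 90.4 x² + x − 11.17 = 0, giving x = 0.346 V (positive root), so V_GS = 1.27 V.
I_D = (V_DD − V_GS)/R = (12.1 − 1.27) / 58.3 = 0.186 mA.

V_GS = 1.27 V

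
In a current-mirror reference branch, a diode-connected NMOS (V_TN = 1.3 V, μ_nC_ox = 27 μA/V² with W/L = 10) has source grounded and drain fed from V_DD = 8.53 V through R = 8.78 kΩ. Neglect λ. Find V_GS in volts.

With gate tied to drain, V_GS = V_DS ≥ V_GS − V_TN, so the device is in saturation.
k_n = μ_nC_ox · (W/L) = 0.27 mA/V².
KCL at the drain: ½ k_n (V_GS − V_TN)² = (V_DD − V_GS)/R.
Let x = V_GS − 1.3. Then 1.19 x² + x − 7.23 = 0, giving x = 2.08 V (positive root), so V_GS = 3.38 V.
I_D = (V_DD − V_GS)/R = (8.53 − 3.38) / 8.78 = 0.586 mA.

V_GS = 3.38 V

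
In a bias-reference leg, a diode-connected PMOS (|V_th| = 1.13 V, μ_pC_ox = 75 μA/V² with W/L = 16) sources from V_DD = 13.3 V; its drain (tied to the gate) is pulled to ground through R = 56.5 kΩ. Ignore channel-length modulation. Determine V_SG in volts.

With gate tied to drain, V_SG = V_SD ≥ V_SG − |V_th|, so the device is in saturation.
k_p = μ_pC_ox · (W/L) = 1.2 mA/V².
KCL at the drain: ½ k_p (V_SG − |V_th|)² = (V_DD − V_SG)/R.
Let x = V_SG − 1.13. Then 33.9 x² + x − 12.17 = 0, giving x = 0.585 V (positive root), so V_SG = 1.71 V.
I_D = (V_DD − V_SG)/R = (13.3 − 1.71) / 56.5 = 0.205 mA.

V_SG = 1.71 V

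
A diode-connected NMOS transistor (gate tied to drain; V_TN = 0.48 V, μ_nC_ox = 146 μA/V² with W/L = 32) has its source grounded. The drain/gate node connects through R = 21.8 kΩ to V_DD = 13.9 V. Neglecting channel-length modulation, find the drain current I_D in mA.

With gate tied to drain, V_GS = V_DS ≥ V_GS − V_TN, so the device is in saturation.
k_n = μ_nC_ox · (W/L) = 4.672 mA/V².
KCL at the drain: ½ k_n (V_GS − V_TN)² = (V_DD − V_GS)/R.
Let x = V_GS − 0.48. Then 50.9 x² + x − 13.42 = 0, giving x = 0.504 V (positive root), so V_GS = 0.984 V.
I_D = (V_DD − V_GS)/R = (13.9 − 0.984) / 21.8 = 0.592 mA.

I_D = 0.592 mA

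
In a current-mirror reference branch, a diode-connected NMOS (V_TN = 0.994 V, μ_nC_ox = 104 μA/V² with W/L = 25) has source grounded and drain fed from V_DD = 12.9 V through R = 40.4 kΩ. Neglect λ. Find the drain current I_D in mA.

With gate tied to drain, V_GS = V_DS ≥ V_GS − V_TN, so the device is in saturation.
k_n = μ_nC_ox · (W/L) = 2.6 mA/V².
KCL at the drain: ½ k_n (V_GS − V_TN)² = (V_DD − V_GS)/R.
Let x = V_GS − 0.994. Then 52.5 x² + x − 11.91 = 0, giving x = 0.467 V (positive root), so V_GS = 1.46 V.
I_D = (V_DD − V_GS)/R = (12.9 − 1.46) / 40.4 = 0.283 mA.

I_D = 0.283 mA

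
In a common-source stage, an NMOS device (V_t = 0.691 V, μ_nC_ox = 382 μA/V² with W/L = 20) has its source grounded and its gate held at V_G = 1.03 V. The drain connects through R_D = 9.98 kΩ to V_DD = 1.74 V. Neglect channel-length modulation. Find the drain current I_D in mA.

I_D = 0.167 mA

V_GS = V_G = 1.03 V, so V_ov = 1.03 − 0.691 = 0.339 V.
k_n = μ_nC_ox · (W/L) = 7.64 mA/V².
Assume saturation: I_D = ½ k_n V_ov² = 0.5 × 7.64 × 0.339² = 0.439 mA, giving V_DS = V_DD − I_D R_D = 1.74 − 0.439 × 9.98 = -2.64 V.
But -2.64 V < V_ov = 0.339 V, so the device is actually in triode.
In triode I_D = k_n[V_ov V_DS − ½ V_DS²] and I_D = (V_DD − V_DS)/R_D. Equating: 38.1 V_DS² − 26.85 V_DS + 1.74 = 0, giving V_DS = 0.0722 V (the root below V_ov).
I_D = (1.74 − 0.0722) / 9.98 = 0.167 mA.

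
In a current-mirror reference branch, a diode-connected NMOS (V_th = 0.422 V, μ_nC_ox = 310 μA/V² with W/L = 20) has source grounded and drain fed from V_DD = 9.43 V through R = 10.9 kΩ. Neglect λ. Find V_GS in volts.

V_GS = 0.924 V

With gate tied to drain, V_GS = V_DS ≥ V_GS − V_th, so the device is in saturation.
k_n = μ_nC_ox · (W/L) = 6.2 mA/V².
KCL at the drain: ½ k_n (V_GS − V_th)² = (V_DD − V_GS)/R.
Let x = V_GS − 0.422. Then 33.8 x² + x − 9.008 = 0, giving x = 0.502 V (positive root), so V_GS = 0.924 V.
I_D = (V_DD − V_GS)/R = (9.43 − 0.924) / 10.9 = 0.78 mA.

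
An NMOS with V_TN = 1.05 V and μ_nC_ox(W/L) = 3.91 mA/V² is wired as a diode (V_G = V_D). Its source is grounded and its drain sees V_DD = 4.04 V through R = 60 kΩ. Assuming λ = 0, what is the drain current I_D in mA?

With gate tied to drain, V_GS = V_DS ≥ V_GS − V_TN, so the device is in saturation.
KCL at the drain: ½ k_n (V_GS − V_TN)² = (V_DD − V_GS)/R.
Let x = V_GS − 1.05. Then 117 x² + x − 2.99 = 0, giving x = 0.155 V (positive root), so V_GS = 1.21 V.
I_D = (V_DD − V_GS)/R = (4.04 − 1.21) / 60 = 0.0472 mA.

I_D = 0.0472 mA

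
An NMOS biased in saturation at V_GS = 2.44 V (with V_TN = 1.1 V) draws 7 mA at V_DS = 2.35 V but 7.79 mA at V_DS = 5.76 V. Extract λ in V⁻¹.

With V_GS fixed, I_D ∝ (1 + λ V_DS) in saturation, so I_D2/I_D1 = (1 + λ V_DS2)/(1 + λ V_DS1).
7.79/7 = 1.113 = (1 + 5.76 λ)/(1 + 2.35 λ).
Solving: λ (I_D1 V_DS2 − I_D2 V_DS1) = I_D2 − I_D1, so λ = (7.79 − 7) / (7 × 5.76 − 7.79 × 2.35) = 0.79 / 22 = 0.0359 V⁻¹.

λ = 0.0359 V⁻¹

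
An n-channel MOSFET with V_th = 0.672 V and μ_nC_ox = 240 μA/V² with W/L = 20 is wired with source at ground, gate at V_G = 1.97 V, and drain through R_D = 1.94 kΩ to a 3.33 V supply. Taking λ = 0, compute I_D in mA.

V_GS = V_G = 1.97 V, so V_ov = 1.97 − 0.672 = 1.3 V.
k_n = μ_nC_ox · (W/L) = 4.8 mA/V².
Assume saturation: I_D = ½ k_n V_ov² = 0.5 × 4.8 × 1.3² = 4.04 mA, giving V_DS = V_DD − I_D R_D = 3.33 − 4.04 × 1.94 = -4.51 V.
But -4.51 V < V_ov = 1.3 V, so the device is actually in triode.
In triode I_D = k_n[V_ov V_DS − ½ V_DS²] and I_D = (V_DD − V_DS)/R_D. Equating: 4.66 V_DS² − 13.09 V_DS + 3.33 = 0, giving V_DS = 0.283 V (the root below V_ov).
I_D = (3.33 − 0.283) / 1.94 = 1.57 mA.

I_D = 1.57 mA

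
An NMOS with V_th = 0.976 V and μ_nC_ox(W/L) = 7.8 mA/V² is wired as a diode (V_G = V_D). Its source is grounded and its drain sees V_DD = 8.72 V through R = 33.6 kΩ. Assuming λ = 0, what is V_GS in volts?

V_GS = 1.22 V

With gate tied to drain, V_GS = V_DS ≥ V_GS − V_th, so the device is in saturation.
KCL at the drain: ½ k_n (V_GS − V_th)² = (V_DD − V_GS)/R.
Let x = V_GS − 0.976. Then 131 x² + x − 7.744 = 0, giving x = 0.239 V (positive root), so V_GS = 1.22 V.
I_D = (V_DD − V_GS)/R = (8.72 − 1.22) / 33.6 = 0.223 mA.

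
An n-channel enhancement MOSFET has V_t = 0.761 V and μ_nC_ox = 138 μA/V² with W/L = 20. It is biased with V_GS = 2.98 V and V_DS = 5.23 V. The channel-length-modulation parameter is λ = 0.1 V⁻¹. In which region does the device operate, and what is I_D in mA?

k_n = μ_nC_ox · (W/L) = 2.76 mA/V².
V_ov = V_GS − V_t = 2.98 − 0.761 = 2.22 V.
Since V_DS = 5.23 V ≥ V_ov = 2.22 V, the device is in saturation.
I_D = ½ k_n V_ov² (1 + λ V_DS) = 0.5 × 2.76 × 2.22² × (1 + 0.1 × 5.23) = 10.3 mA.

Saturation; I_D = 10.3 mA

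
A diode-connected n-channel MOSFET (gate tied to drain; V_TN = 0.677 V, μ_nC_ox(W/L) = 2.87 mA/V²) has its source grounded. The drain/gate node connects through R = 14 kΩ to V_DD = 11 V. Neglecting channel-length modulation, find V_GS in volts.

With gate tied to drain, V_GS = V_DS ≥ V_GS − V_TN, so the device is in saturation.
KCL at the drain: ½ k_n (V_GS − V_TN)² = (V_DD − V_GS)/R.
Let x = V_GS − 0.677. Then 20.1 x² + x − 10.32 = 0, giving x = 0.692 V (positive root), so V_GS = 1.37 V.
I_D = (V_DD − V_GS)/R = (11 − 1.37) / 14 = 0.688 mA.

V_GS = 1.37 V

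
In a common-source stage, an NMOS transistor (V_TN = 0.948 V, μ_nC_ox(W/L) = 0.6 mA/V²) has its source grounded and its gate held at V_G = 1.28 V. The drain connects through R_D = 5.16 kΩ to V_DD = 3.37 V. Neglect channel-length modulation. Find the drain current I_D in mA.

V_GS = V_G = 1.28 V, so V_ov = 1.28 − 0.948 = 0.332 V.
Assume saturation: I_D = ½ k_n V_ov² = 0.5 × 0.6 × 0.332² = 0.0331 mA, giving V_DS = V_DD − I_D R_D = 3.37 − 0.0331 × 5.16 = 3.2 V.
V_DS = 3.2 V ≥ V_ov = 0.332 V, confirming saturation.

I_D = 0.0331 mA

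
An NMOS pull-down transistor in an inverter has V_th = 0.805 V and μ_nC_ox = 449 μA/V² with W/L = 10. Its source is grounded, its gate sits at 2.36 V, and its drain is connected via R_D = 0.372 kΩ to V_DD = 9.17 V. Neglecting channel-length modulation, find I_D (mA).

I_D = 5.43 mA

V_GS = V_G = 2.36 V, so V_ov = 2.36 − 0.805 = 1.55 V.
k_n = μ_nC_ox · (W/L) = 4.49 mA/V².
Assume saturation: I_D = ½ k_n V_ov² = 0.5 × 4.49 × 1.55² = 5.43 mA, giving V_DS = V_DD − I_D R_D = 9.17 − 5.43 × 0.372 = 7.15 V.
V_DS = 7.15 V ≥ V_ov = 1.55 V, confirming saturation.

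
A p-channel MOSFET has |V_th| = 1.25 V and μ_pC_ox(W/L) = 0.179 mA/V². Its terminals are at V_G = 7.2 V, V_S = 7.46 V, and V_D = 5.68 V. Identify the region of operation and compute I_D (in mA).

Cutoff; I_D = 0 mA

V_SG = V_S − V_G = 7.46 − 7.2 = 0.26 V; V_SD = V_S − V_D = 7.46 − 5.68 = 1.78 V.
V_SG = 0.26 V < |V_th| = 1.25 V, so the transistor is in cutoff.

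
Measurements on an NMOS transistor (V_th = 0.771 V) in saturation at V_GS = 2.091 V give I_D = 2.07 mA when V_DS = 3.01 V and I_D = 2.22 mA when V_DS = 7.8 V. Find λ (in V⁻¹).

λ = 0.0158 V⁻¹

With V_GS fixed, I_D ∝ (1 + λ V_DS) in saturation, so I_D2/I_D1 = (1 + λ V_DS2)/(1 + λ V_DS1).
2.22/2.07 = 1.072 = (1 + 7.8 λ)/(1 + 3.01 λ).
Solving: λ (I_D1 V_DS2 − I_D2 V_DS1) = I_D2 − I_D1, so λ = (2.22 − 2.07) / (2.07 × 7.8 − 2.22 × 3.01) = 0.15 / 9.46 = 0.0158 V⁻¹.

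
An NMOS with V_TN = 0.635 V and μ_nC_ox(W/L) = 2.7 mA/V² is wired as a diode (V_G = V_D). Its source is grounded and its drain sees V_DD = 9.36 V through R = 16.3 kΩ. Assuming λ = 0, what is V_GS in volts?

V_GS = 1.24 V

With gate tied to drain, V_GS = V_DS ≥ V_GS − V_TN, so the device is in saturation.
KCL at the drain: ½ k_n (V_GS − V_TN)² = (V_DD − V_GS)/R.
Let x = V_GS − 0.635. Then 22 x² + x − 8.725 = 0, giving x = 0.607 V (positive root), so V_GS = 1.24 V.
I_D = (V_DD − V_GS)/R = (9.36 − 1.24) / 16.3 = 0.498 mA.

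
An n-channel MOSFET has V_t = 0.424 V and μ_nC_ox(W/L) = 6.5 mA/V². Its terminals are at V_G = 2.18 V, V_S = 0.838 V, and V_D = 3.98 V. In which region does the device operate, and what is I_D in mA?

Saturation; I_D = 2.74 mA

V_GS = V_G − V_S = 2.18 − 0.838 = 1.34 V; V_DS = V_D − V_S = 3.98 − 0.838 = 3.14 V.
V_ov = V_GS − V_t = 1.34 − 0.424 = 0.918 V.
Since V_DS = 3.14 V ≥ V_ov = 0.918 V, the device is in saturation.
I_D = ½ k_n V_ov² = 0.5 × 6.5 × 0.918² = 2.74 mA.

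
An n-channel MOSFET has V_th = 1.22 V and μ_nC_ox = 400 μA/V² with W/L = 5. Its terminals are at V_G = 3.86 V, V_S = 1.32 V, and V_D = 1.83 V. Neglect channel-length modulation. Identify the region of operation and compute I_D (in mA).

V_GS = V_G − V_S = 3.86 − 1.32 = 2.54 V; V_DS = V_D − V_S = 1.83 − 1.32 = 0.51 V.
k_n = μ_nC_ox · (W/L) = 2 mA/V².
V_ov = V_GS − V_th = 2.54 − 1.22 = 1.32 V.
Since V_DS = 0.51 V < V_ov = 1.32 V, the device is in the triode region.
I_D = k_n [V_ov · V_DS − ½ V_DS²] = 2 × [1.32 × 0.51 − 0.5 × 0.51²] = 1.09 mA.

Triode; I_D = 1.09 mA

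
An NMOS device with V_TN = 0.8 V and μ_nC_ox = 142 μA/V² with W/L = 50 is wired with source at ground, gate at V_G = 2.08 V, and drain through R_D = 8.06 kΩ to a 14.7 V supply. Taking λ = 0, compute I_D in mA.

I_D = 1.80 mA

V_GS = V_G = 2.08 V, so V_ov = 2.08 − 0.8 = 1.28 V.
k_n = μ_nC_ox · (W/L) = 7.1 mA/V².
Assume saturation: I_D = ½ k_n V_ov² = 0.5 × 7.1 × 1.28² = 5.82 mA, giving V_DS = V_DD − I_D R_D = 14.7 − 5.82 × 8.06 = -32.2 V.
But -32.2 V < V_ov = 1.28 V, so the device is actually in triode.
In triode I_D = k_n[V_ov V_DS − ½ V_DS²] and I_D = (V_DD − V_DS)/R_D. Equating: 28.6 V_DS² − 74.25 V_DS + 14.7 = 0, giving V_DS = 0.216 V (the root below V_ov).
I_D = (14.7 − 0.216) / 8.06 = 1.8 mA.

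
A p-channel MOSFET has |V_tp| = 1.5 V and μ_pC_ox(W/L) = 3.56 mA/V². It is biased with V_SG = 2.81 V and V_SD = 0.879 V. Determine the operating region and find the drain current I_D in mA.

V_ov = V_SG − |V_tp| = 2.81 − 1.5 = 1.31 V.
Since V_SD = 0.879 V < V_ov = 1.31 V, the device is in the triode region.
I_D = k_p [V_ov · V_SD − ½ V_SD²] = 3.56 × [1.31 × 0.879 − 0.5 × 0.879²] = 2.72 mA.

Triode; I_D = 2.72 mA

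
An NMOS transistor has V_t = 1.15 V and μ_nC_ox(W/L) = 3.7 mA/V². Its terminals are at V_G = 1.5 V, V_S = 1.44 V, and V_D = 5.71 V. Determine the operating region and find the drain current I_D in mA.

Cutoff; I_D = 0 mA

V_GS = V_G − V_S = 1.5 − 1.44 = 0.06 V; V_DS = V_D − V_S = 5.71 − 1.44 = 4.27 V.
V_GS = 0.06 V < V_t = 1.15 V, so the transistor is in cutoff.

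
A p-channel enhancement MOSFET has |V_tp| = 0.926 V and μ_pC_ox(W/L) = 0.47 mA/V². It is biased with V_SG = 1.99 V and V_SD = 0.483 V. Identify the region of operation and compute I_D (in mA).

V_ov = V_SG − |V_tp| = 1.99 − 0.926 = 1.06 V.
Since V_SD = 0.483 V < V_ov = 1.06 V, the device is in the triode region.
I_D = k_p [V_ov · V_SD − ½ V_SD²] = 0.47 × [1.06 × 0.483 − 0.5 × 0.483²] = 0.187 mA.

Triode; I_D = 0.187 mA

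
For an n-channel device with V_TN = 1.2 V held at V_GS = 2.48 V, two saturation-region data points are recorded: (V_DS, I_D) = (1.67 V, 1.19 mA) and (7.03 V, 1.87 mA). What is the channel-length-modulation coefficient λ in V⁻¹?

With V_GS fixed, I_D ∝ (1 + λ V_DS) in saturation, so I_D2/I_D1 = (1 + λ V_DS2)/(1 + λ V_DS1).
1.87/1.19 = 1.571 = (1 + 7.03 λ)/(1 + 1.67 λ).
Solving: λ (I_D1 V_DS2 − I_D2 V_DS1) = I_D2 − I_D1, so λ = (1.87 − 1.19) / (1.19 × 7.03 − 1.87 × 1.67) = 0.68 / 5.24 = 0.13 V⁻¹.

λ = 0.130 V⁻¹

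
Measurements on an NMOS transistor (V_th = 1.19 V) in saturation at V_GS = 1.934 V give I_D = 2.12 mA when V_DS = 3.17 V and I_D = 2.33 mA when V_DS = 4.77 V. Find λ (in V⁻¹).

λ = 0.0770 V⁻¹

With V_GS fixed, I_D ∝ (1 + λ V_DS) in saturation, so I_D2/I_D1 = (1 + λ V_DS2)/(1 + λ V_DS1).
2.33/2.12 = 1.099 = (1 + 4.77 λ)/(1 + 3.17 λ).
Solving: λ (I_D1 V_DS2 − I_D2 V_DS1) = I_D2 − I_D1, so λ = (2.33 − 2.12) / (2.12 × 4.77 − 2.33 × 3.17) = 0.21 / 2.73 = 0.077 V⁻¹.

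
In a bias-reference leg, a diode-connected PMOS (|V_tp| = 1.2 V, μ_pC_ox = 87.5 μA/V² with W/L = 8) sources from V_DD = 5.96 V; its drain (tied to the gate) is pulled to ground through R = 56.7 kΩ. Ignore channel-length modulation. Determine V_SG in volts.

With gate tied to drain, V_SG = V_SD ≥ V_SG − |V_tp|, so the device is in saturation.
k_p = μ_pC_ox · (W/L) = 0.7 mA/V².
KCL at the drain: ½ k_p (V_SG − |V_tp|)² = (V_DD − V_SG)/R.
Let x = V_SG − 1.2. Then 19.8 x² + x − 4.76 = 0, giving x = 0.465 V (positive root), so V_SG = 1.67 V.
I_D = (V_DD − V_SG)/R = (5.96 − 1.67) / 56.7 = 0.0757 mA.

V_SG = 1.67 V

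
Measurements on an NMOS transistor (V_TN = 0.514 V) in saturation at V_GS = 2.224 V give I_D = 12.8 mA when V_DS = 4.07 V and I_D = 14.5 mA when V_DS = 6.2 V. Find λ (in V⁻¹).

λ = 0.0836 V⁻¹

With V_GS fixed, I_D ∝ (1 + λ V_DS) in saturation, so I_D2/I_D1 = (1 + λ V_DS2)/(1 + λ V_DS1).
14.5/12.8 = 1.133 = (1 + 6.2 λ)/(1 + 4.07 λ).
Solving: λ (I_D1 V_DS2 − I_D2 V_DS1) = I_D2 − I_D1, so λ = (14.5 − 12.8) / (12.8 × 6.2 − 14.5 × 4.07) = 1.7 / 20.3 = 0.0836 V⁻¹.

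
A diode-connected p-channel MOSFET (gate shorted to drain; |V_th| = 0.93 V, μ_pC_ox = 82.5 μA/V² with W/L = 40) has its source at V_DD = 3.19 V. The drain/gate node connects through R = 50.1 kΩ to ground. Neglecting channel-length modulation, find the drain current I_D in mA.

With gate tied to drain, V_SG = V_SD ≥ V_SG − |V_th|, so the device is in saturation.
k_p = μ_pC_ox · (W/L) = 3.3 mA/V².
KCL at the drain: ½ k_p (V_SG − |V_th|)² = (V_DD − V_SG)/R.
Let x = V_SG − 0.93. Then 82.7 x² + x − 2.26 = 0, giving x = 0.159 V (positive root), so V_SG = 1.09 V.
I_D = (V_DD − V_SG)/R = (3.19 − 1.09) / 50.1 = 0.0419 mA.

I_D = 0.0419 mA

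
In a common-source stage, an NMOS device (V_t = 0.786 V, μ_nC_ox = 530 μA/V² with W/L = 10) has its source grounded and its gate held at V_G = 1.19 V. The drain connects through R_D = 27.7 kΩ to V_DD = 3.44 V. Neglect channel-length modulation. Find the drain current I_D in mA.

V_GS = V_G = 1.19 V, so V_ov = 1.19 − 0.786 = 0.404 V.
k_n = μ_nC_ox · (W/L) = 5.3 mA/V².
Assume saturation: I_D = ½ k_n V_ov² = 0.5 × 5.3 × 0.404² = 0.433 mA, giving V_DS = V_DD − I_D R_D = 3.44 − 0.433 × 27.7 = -8.54 V.
But -8.54 V < V_ov = 0.404 V, so the device is actually in triode.
In triode I_D = k_n[V_ov V_DS − ½ V_DS²] and I_D = (V_DD − V_DS)/R_D. Equating: 73.4 V_DS² − 60.31 V_DS + 3.44 = 0, giving V_DS = 0.0617 V (the root below V_ov).
I_D = (3.44 − 0.0617) / 27.7 = 0.122 mA.

I_D = 0.122 mA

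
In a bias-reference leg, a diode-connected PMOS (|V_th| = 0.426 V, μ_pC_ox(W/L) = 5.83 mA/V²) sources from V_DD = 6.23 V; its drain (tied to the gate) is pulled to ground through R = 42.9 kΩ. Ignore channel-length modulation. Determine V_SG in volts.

With gate tied to drain, V_SG = V_SD ≥ V_SG − |V_th|, so the device is in saturation.
KCL at the drain: ½ k_p (V_SG − |V_th|)² = (V_DD − V_SG)/R.
Let x = V_SG − 0.426. Then 125 x² + x − 5.804 = 0, giving x = 0.211 V (positive root), so V_SG = 0.637 V.
I_D = (V_DD − V_SG)/R = (6.23 − 0.637) / 42.9 = 0.13 mA.

V_SG = 0.637 V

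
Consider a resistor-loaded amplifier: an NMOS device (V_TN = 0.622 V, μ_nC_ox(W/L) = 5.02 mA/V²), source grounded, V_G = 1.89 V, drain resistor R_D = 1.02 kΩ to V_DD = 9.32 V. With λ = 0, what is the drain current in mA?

I_D = 4.04 mA

V_GS = V_G = 1.89 V, so V_ov = 1.89 − 0.622 = 1.27 V.
Assume saturation: I_D = ½ k_n V_ov² = 0.5 × 5.02 × 1.27² = 4.04 mA, giving V_DS = V_DD − I_D R_D = 9.32 − 4.04 × 1.02 = 5.2 V.
V_DS = 5.2 V ≥ V_ov = 1.27 V, confirming saturation.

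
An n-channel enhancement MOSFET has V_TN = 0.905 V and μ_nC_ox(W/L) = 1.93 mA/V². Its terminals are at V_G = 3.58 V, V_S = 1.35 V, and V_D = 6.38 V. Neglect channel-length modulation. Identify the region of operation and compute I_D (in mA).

Saturation; I_D = 1.69 mA

V_GS = V_G − V_S = 3.58 − 1.35 = 2.23 V; V_DS = V_D − V_S = 6.38 − 1.35 = 5.03 V.
V_ov = V_GS − V_TN = 2.23 − 0.905 = 1.32 V.
Since V_DS = 5.03 V ≥ V_ov = 1.32 V, the device is in saturation.
I_D = ½ k_n V_ov² = 0.5 × 1.93 × 1.32² = 1.69 mA.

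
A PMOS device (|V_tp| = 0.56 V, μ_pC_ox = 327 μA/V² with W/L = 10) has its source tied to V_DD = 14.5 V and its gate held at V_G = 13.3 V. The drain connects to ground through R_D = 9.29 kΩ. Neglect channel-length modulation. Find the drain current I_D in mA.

V_SG = V_DD − V_G = 14.5 − 13.3 = 1.2 V, so V_ov = 1.2 − 0.56 = 0.64 V.
k_p = μ_pC_ox · (W/L) = 3.27 mA/V².
Assume saturation: I_D = ½ k_p V_ov² = 0.5 × 3.27 × 0.64² = 0.67 mA, giving V_SD = V_DD − I_D R_D = 14.5 − 0.67 × 9.29 = 8.28 V.
V_SD = 8.28 V ≥ V_ov = 0.64 V, confirming saturation.

I_D = 0.670 mA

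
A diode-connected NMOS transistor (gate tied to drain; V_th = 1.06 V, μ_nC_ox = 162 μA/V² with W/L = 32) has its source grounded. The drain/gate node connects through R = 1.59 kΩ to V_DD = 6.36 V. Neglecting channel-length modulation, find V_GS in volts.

With gate tied to drain, V_GS = V_DS ≥ V_GS − V_th, so the device is in saturation.
k_n = μ_nC_ox · (W/L) = 5.184 mA/V².
KCL at the drain: ½ k_n (V_GS − V_th)² = (V_DD − V_GS)/R.
Let x = V_GS − 1.06. Then 4.12 x² + x − 5.3 = 0, giving x = 1.02 V (positive root), so V_GS = 2.08 V.
I_D = (V_DD − V_GS)/R = (6.36 − 2.08) / 1.59 = 2.69 mA.

V_GS = 2.08 V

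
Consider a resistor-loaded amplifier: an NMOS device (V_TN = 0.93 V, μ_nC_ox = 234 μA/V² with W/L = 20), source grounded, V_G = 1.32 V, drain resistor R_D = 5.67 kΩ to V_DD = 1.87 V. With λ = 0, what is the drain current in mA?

I_D = 0.291 mA

V_GS = V_G = 1.32 V, so V_ov = 1.32 − 0.93 = 0.39 V.
k_n = μ_nC_ox · (W/L) = 4.68 mA/V².
Assume saturation: I_D = ½ k_n V_ov² = 0.5 × 4.68 × 0.39² = 0.356 mA, giving V_DS = V_DD − I_D R_D = 1.87 − 0.356 × 5.67 = -0.148 V.
But -0.148 V < V_ov = 0.39 V, so the device is actually in triode.
In triode I_D = k_n[V_ov V_DS − ½ V_DS²] and I_D = (V_DD − V_DS)/R_D. Equating: 13.3 V_DS² − 11.35 V_DS + 1.87 = 0, giving V_DS = 0.223 V (the root below V_ov).
I_D = (1.87 − 0.223) / 5.67 = 0.291 mA.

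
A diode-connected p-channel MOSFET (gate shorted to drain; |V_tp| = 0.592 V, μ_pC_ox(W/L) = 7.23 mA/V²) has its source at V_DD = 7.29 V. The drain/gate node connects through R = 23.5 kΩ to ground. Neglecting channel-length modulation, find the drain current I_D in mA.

With gate tied to drain, V_SG = V_SD ≥ V_SG − |V_tp|, so the device is in saturation.
KCL at the drain: ½ k_p (V_SG − |V_tp|)² = (V_DD − V_SG)/R.
Let x = V_SG − 0.592. Then 85 x² + x − 6.698 = 0, giving x = 0.275 V (positive root), so V_SG = 0.867 V.
I_D = (V_DD − V_SG)/R = (7.29 − 0.867) / 23.5 = 0.273 mA.

I_D = 0.273 mA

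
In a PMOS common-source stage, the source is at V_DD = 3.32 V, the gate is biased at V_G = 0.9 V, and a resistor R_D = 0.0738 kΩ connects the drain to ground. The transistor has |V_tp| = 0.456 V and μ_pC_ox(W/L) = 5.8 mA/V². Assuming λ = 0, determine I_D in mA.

V_SG = V_DD − V_G = 3.32 − 0.9 = 2.42 V, so V_ov = 2.42 − 0.456 = 1.96 V.
Assume saturation: I_D = ½ k_p V_ov² = 0.5 × 5.8 × 1.96² = 11.2 mA, giving V_SD = V_DD − I_D R_D = 3.32 − 11.2 × 0.0738 = 2.49 V.
V_SD = 2.49 V ≥ V_ov = 1.96 V, confirming saturation.

I_D = 11.2 mA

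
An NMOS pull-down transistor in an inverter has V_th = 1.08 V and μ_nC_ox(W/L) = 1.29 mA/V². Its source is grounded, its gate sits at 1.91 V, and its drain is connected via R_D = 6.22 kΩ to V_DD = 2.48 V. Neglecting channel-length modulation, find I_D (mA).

V_GS = V_G = 1.91 V, so V_ov = 1.91 − 1.08 = 0.83 V.
Assume saturation: I_D = ½ k_n V_ov² = 0.5 × 1.29 × 0.83² = 0.444 mA, giving V_DS = V_DD − I_D R_D = 2.48 − 0.444 × 6.22 = -0.284 V.
But -0.284 V < V_ov = 0.83 V, so the device is actually in triode.
In triode I_D = k_n[V_ov V_DS − ½ V_DS²] and I_D = (V_DD − V_DS)/R_D. Equating: 4.01 V_DS² − 7.66 V_DS + 2.48 = 0, giving V_DS = 0.413 V (the root below V_ov).
I_D = (2.48 − 0.413) / 6.22 = 0.332 mA.

I_D = 0.332 mA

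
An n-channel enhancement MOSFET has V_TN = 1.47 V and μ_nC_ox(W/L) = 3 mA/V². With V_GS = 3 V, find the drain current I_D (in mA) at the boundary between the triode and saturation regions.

I_D = 3.51 mA

At the boundary V_DS = V_ov = V_GS − V_TN = 3 − 1.47 = 1.53 V.
I_D = ½ k_n V_ov² = 0.5 × 3 × 1.53² = 3.51 mA.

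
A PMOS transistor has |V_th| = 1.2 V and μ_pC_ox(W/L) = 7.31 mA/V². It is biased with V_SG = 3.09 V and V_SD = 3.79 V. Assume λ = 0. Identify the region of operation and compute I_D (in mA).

Saturation; I_D = 13.1 mA

V_ov = V_SG − |V_th| = 3.09 − 1.2 = 1.89 V.
Since V_SD = 3.79 V ≥ V_ov = 1.89 V, the device is in saturation.
I_D = ½ k_p V_ov² = 0.5 × 7.31 × 1.89² = 13.1 mA.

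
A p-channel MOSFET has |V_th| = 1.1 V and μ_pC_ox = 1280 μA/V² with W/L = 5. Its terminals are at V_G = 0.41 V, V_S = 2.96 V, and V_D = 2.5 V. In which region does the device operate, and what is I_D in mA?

Triode; I_D = 3.59 mA

V_SG = V_S − V_G = 2.96 − 0.41 = 2.55 V; V_SD = V_S − V_D = 2.96 − 2.5 = 0.46 V.
k_p = μ_pC_ox · (W/L) = 6.4 mA/V².
V_ov = V_SG − |V_th| = 2.55 − 1.1 = 1.45 V.
Since V_SD = 0.46 V < V_ov = 1.45 V, the device is in the triode region.
I_D = k_p [V_ov · V_SD − ½ V_SD²] = 6.4 × [1.45 × 0.46 − 0.5 × 0.46²] = 3.59 mA.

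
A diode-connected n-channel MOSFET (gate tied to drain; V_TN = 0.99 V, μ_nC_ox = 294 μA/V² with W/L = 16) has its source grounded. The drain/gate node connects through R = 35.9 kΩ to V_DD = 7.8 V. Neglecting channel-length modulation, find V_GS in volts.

V_GS = 1.27 V

With gate tied to drain, V_GS = V_DS ≥ V_GS − V_TN, so the device is in saturation.
k_n = μ_nC_ox · (W/L) = 4.704 mA/V².
KCL at the drain: ½ k_n (V_GS − V_TN)² = (V_DD − V_GS)/R.
Let x = V_GS − 0.99. Then 84.4 x² + x − 6.81 = 0, giving x = 0.278 V (positive root), so V_GS = 1.27 V.
I_D = (V_DD − V_GS)/R = (7.8 − 1.27) / 35.9 = 0.182 mA.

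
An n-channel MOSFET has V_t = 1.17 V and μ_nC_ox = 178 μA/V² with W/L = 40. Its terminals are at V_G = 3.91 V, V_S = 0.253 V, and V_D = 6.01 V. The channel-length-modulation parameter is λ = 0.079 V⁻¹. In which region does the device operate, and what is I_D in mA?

Saturation; I_D = 32.0 mA

V_GS = V_G − V_S = 3.91 − 0.253 = 3.66 V; V_DS = V_D − V_S = 6.01 − 0.253 = 5.76 V.
k_n = μ_nC_ox · (W/L) = 7.12 mA/V².
V_ov = V_GS − V_t = 3.66 − 1.17 = 2.49 V.
Since V_DS = 5.76 V ≥ V_ov = 2.49 V, the device is in saturation.
I_D = ½ k_n V_ov² (1 + λ V_DS) = 0.5 × 7.12 × 2.49² × (1 + 0.079 × 5.76) = 32 mA.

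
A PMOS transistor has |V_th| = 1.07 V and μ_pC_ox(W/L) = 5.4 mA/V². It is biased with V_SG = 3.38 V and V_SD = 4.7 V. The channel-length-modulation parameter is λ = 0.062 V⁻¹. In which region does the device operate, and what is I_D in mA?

V_ov = V_SG − |V_th| = 3.38 − 1.07 = 2.31 V.
Since V_SD = 4.7 V ≥ V_ov = 2.31 V, the device is in saturation.
I_D = ½ k_p V_ov² (1 + λ V_SD) = 0.5 × 5.4 × 2.31² × (1 + 0.062 × 4.7) = 18.6 mA.

Saturation; I_D = 18.6 mA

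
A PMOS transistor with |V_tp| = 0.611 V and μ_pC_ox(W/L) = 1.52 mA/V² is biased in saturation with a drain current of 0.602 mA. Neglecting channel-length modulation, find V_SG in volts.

V_SG = 1.50 V

In saturation I_D = ½ k_p (V_SG − |V_tp|)², so V_SG − |V_tp| = √(2 I_D / k_p) = √(2 × 0.602 / 1.52) = 0.89 V.
V_SG = 0.611 + 0.89 = 1.5 V.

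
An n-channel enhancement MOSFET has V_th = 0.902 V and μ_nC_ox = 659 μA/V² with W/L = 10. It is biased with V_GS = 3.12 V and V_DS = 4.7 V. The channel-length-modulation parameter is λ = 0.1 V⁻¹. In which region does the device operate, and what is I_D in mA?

Saturation; I_D = 23.8 mA

k_n = μ_nC_ox · (W/L) = 6.59 mA/V².
V_ov = V_GS − V_th = 3.12 − 0.902 = 2.22 V.
Since V_DS = 4.7 V ≥ V_ov = 2.22 V, the device is in saturation.
I_D = ½ k_n V_ov² (1 + λ V_DS) = 0.5 × 6.59 × 2.22² × (1 + 0.1 × 4.7) = 23.8 mA.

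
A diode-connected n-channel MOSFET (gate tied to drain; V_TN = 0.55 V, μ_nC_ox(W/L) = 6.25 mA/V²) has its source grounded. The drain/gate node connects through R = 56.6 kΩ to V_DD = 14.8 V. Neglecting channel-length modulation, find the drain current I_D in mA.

I_D = 0.247 mA

With gate tied to drain, V_GS = V_DS ≥ V_GS − V_TN, so the device is in saturation.
KCL at the drain: ½ k_n (V_GS − V_TN)² = (V_DD − V_GS)/R.
Let x = V_GS − 0.55. Then 177 x² + x − 14.25 = 0, giving x = 0.281 V (positive root), so V_GS = 0.831 V.
I_D = (V_DD − V_GS)/R = (14.8 − 0.831) / 56.6 = 0.247 mA.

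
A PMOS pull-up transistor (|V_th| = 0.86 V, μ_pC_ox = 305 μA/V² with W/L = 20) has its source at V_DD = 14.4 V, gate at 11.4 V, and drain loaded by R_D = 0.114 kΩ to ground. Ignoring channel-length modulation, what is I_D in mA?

I_D = 14.0 mA

V_SG = V_DD − V_G = 14.4 − 11.4 = 3 V, so V_ov = 3 − 0.86 = 2.14 V.
k_p = μ_pC_ox · (W/L) = 6.1 mA/V².
Assume saturation: I_D = ½ k_p V_ov² = 0.5 × 6.1 × 2.14² = 14 mA, giving V_SD = V_DD − I_D R_D = 14.4 − 14 × 0.114 = 12.8 V.
V_SD = 12.8 V ≥ V_ov = 2.14 V, confirming saturation.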